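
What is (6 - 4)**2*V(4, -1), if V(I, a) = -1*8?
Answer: -32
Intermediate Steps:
V(I, a) = -8
(6 - 4)**2*V(4, -1) = (6 - 4)**2*(-8) = 2**2*(-8) = 4*(-8) = -32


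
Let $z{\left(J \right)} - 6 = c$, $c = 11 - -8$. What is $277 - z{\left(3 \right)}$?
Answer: $252$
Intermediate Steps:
$c = 19$ ($c = 11 + 8 = 19$)
$z{\left(J \right)} = 25$ ($z{\left(J \right)} = 6 + 19 = 25$)
$277 - z{\left(3 \right)} = 277 - 25 = 252$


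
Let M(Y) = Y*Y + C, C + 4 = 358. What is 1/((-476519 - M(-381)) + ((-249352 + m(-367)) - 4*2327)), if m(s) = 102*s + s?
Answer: -1/918495 ≈ -1.0887e-6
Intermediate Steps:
C = 354 (C = -4 + 358 = 354)
m(s) = 103*s
M(Y) = 354 + Y**2 (M(Y) = Y*Y + 354 = Y**2 + 354 = 354 + Y**2)
1/((-476519 - M(-381)) + ((-249352 + m(-367)) - 4*2327)) = 1/((-476519 - (354 + (-381)**2)) + ((-249352 + 103*(-367)) - 4*2327)) = 1/((-476519 - (354 + 145161)) + ((-249352 - 37801) - 9308)) = 1/((-476519 - 1*145515) + (-287153 - 9308)) = 1/((-476519 - 145515) - 296461) = 1/(-622034 - 296461) = 1/(-918495) = -1/918495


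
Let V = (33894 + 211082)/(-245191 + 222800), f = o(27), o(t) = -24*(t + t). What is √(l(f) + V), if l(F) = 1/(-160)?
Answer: I*√8781425754410/895640 ≈ 3.3086*I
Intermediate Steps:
o(t) = -48*t
f = -1296 (f = -48*27 = -1296)
l(F) = -1/160
V = -244976/22391 (V = 244976/(-22391) = 244976*(-1/22391) = -244976/22391 ≈ -10.941)
√(l(f) + V) = √(-1/160 - 244976/22391) = √(-39218551/3582560) = I*√8781425754410/895640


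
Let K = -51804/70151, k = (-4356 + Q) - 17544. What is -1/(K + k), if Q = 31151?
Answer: -70151/648915097 ≈ -0.00010811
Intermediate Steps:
k = 9251 (k = (-4356 + 31151) - 17544 = 26795 - 17544 = 9251)
K = -51804/70151 (K = -51804*1/70151 = -51804/70151 ≈ -0.73846)
-1/(K + k) = -1/(-51804/70151 + 9251) = -1/648915097/70151 = -1*70151/648915097 = -70151/648915097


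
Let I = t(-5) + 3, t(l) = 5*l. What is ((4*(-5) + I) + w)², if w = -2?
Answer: 1936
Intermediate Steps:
I = -22 (I = 5*(-5) + 3 = -25 + 3 = -22)
((4*(-5) + I) + w)² = ((4*(-5) - 22) - 2)² = ((-20 - 22) - 2)² = (-42 - 2)² = (-44)² = 1936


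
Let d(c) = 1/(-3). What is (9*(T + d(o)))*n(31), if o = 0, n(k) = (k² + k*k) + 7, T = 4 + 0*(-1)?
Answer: 63657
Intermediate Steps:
T = 4 (T = 4 + 0 = 4)
n(k) = 7 + 2*k² (n(k) = (k² + k²) + 7 = 2*k² + 7 = 7 + 2*k²)
d(c) = -⅓
(9*(T + d(o)))*n(31) = (9*(4 - ⅓))*(7 + 2*31²) = (9*(11/3))*(7 + 2*961) = 33*(7 + 1922) = 33*1929 = 63657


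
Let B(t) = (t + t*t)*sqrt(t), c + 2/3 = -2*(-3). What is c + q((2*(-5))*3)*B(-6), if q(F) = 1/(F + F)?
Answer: 16/3 - I*sqrt(6)/2 ≈ 5.3333 - 1.2247*I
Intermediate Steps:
c = 16/3 (c = -2/3 - 2*(-3) = -2/3 + 6 = 16/3 ≈ 5.3333)
B(t) = sqrt(t)*(t + t**2) (B(t) = (t + t**2)*sqrt(t) = sqrt(t)*(t + t**2))
q(F) = 1/(2*F)
c + q((2*(-5))*3)*B(-6) = 16/3 + (1/(2*(((2*(-5))*3))))*((-6)**(3/2)*(1 - 6)) = 16/3 + (1/(2*((-10*3))))*(-6*I*sqrt(6)*(-5)) = 16/3 + ((1/2)/(-30))*(30*I*sqrt(6)) = 16/3 + ((1/2)*(-1/30))*(30*I*sqrt(6)) = 16/3 - I*sqrt(6)/2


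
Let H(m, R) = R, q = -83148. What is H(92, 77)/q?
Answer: -77/83148 ≈ -0.00092606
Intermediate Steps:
H(92, 77)/q = 77/(-83148) = 77*(-1/83148) = -77/83148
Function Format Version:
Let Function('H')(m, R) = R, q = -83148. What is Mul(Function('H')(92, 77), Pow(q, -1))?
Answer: Rational(-77, 83148) ≈ -0.00092606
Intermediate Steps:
Mul(Function('H')(92, 77), Pow(q, -1)) = Mul(77, Pow(-83148, -1)) = Mul(77, Rational(-1, 83148)) = Rational(-77, 83148)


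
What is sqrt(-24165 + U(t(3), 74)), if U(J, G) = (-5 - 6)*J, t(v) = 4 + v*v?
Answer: 2*I*sqrt(6077) ≈ 155.91*I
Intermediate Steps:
t(v) = 4 + v**2
U(J, G) = -11*J
sqrt(-24165 + U(t(3), 74)) = sqrt(-24165 - 11*(4 + 3**2)) = sqrt(-24165 - 11*(4 + 9)) = sqrt(-24165 - 11*13) = sqrt(-24165 - 143) = sqrt(-24308) = 2*I*sqrt(6077)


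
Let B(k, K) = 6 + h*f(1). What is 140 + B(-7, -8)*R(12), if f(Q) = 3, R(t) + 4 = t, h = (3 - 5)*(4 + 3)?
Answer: -148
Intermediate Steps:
h = -14 (h = -2*7 = -14)
R(t) = -4 + t
B(k, K) = -36 (B(k, K) = 6 - 14*3 = 6 - 42 = -36)
140 + B(-7, -8)*R(12) = 140 - 36*(-4 + 12) = 140 - 36*8 = 140 - 288 = -148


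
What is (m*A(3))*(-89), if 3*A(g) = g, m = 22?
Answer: -1958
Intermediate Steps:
A(g) = g/3
(m*A(3))*(-89) = (22*((1/3)*3))*(-89) = (22*1)*(-89) = 22*(-89) = -1958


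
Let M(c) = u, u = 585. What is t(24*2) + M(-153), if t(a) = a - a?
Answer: 585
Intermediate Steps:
M(c) = 585
t(a) = 0
t(24*2) + M(-153) = 0 + 585 = 585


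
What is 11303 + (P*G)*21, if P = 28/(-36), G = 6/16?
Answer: 90375/8 ≈ 11297.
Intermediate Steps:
G = 3/8 (G = 6*(1/16) = 3/8 ≈ 0.37500)
P = -7/9 (P = 28*(-1/36) = -7/9 ≈ -0.77778)
11303 + (P*G)*21 = 11303 - 7/9*3/8*21 = 11303 - 7/24*21 = 11303 - 49/8 = 90375/8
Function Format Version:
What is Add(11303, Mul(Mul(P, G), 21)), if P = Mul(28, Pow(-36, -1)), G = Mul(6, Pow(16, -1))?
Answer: Rational(90375, 8) ≈ 11297.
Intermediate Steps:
G = Rational(3, 8) (G = Mul(6, Rational(1, 16)) = Rational(3, 8) ≈ 0.37500)
P = Rational(-7, 9) (P = Mul(28, Rational(-1, 36)) = Rational(-7, 9) ≈ -0.77778)
Add(11303, Mul(Mul(P, G), 21)) = Add(11303, Mul(Mul(Rational(-7, 9), Rational(3, 8)), 21)) = Add(11303, Mul(Rational(-7, 24), 21)) = Add(11303, Rational(-49, 8)) = Rational(90375, 8)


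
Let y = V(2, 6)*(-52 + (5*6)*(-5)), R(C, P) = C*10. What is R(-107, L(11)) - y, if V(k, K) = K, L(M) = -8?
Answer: 142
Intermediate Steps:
R(C, P) = 10*C
y = -1212 (y = 6*(-52 + (5*6)*(-5)) = 6*(-52 + 30*(-5)) = 6*(-52 - 150) = 6*(-202) = -1212)
R(-107, L(11)) - y = 10*(-107) - 1*(-1212) = -1070 + 1212 = 142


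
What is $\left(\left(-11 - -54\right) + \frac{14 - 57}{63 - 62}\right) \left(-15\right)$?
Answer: $0$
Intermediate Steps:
$\left(\left(-11 - -54\right) + \frac{14 - 57}{63 - 62}\right) \left(-15\right) = \left(\left(-11 + 54\right) - \frac{43}{1}\right) \left(-15\right) = \left(43 - 43\right) \left(-15\right) = 0 \left(-15\right) = 0$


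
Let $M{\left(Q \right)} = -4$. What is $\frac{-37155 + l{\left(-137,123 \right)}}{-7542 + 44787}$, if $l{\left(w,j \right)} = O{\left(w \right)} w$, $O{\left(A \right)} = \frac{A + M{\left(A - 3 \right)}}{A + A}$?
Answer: $- \frac{1909}{1910} \approx -0.99948$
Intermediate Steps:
$O{\left(A \right)} = \frac{-4 + A}{2 A}$ ($O{\left(A \right)} = \frac{A - 4}{A + A} = \frac{-4 + A}{2 A}$)
$l{\left(w,j \right)} = -2 + \frac{w}{2}$ ($l{\left(w,j \right)} = \frac{-4 + w}{2 w} w = -2 + \frac{w}{2}$)
$\frac{-37155 + l{\left(-137,123 \right)}}{-7542 + 44787} = \frac{-37155 + \left(-2 + \frac{1}{2} \left(-137\right)\right)}{-7542 + 44787} = \frac{-37155 - \frac{141}{2}}{37245} = \left(-37155 - \frac{141}{2}\right) \frac{1}{37245} = \left(- \frac{74451}{2}\right) \frac{1}{37245} = - \frac{1909}{1910}$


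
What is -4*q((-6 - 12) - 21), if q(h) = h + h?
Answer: 312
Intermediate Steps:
q(h) = 2*h
-4*q((-6 - 12) - 21) = -8*((-6 - 12) - 21) = -8*(-18 - 21) = -8*(-39) = -4*(-78) = 312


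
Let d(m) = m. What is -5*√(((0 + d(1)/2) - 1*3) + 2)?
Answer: -5*I*√2/2 ≈ -3.5355*I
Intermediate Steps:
-5*√(((0 + d(1)/2) - 1*3) + 2) = -5*√(((0 + 1/2) - 1*3) + 2) = -5*√(((0 + 1*(½)) - 3) + 2) = -5*√(((0 + ½) - 3) + 2) = -5*√((½ - 3) + 2) = -5*√(-5/2 + 2) = -5*I*√2/2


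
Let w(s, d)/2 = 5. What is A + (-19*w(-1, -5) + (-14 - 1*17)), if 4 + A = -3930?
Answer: -4155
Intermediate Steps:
w(s, d) = 10 (w(s, d) = 2*5 = 10)
A = -3934 (A = -4 - 3930 = -3934)
A + (-19*w(-1, -5) + (-14 - 1*17)) = -3934 + (-19*10 + (-14 - 1*17)) = -3934 + (-190 + (-14 - 17)) = -3934 + (-190 - 31) = -3934 - 221 = -4155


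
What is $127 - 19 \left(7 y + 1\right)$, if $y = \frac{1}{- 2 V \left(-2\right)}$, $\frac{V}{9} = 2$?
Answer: $\frac{7643}{72} \approx 106.15$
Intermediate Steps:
$V = 18$ ($V = 9 \cdot 2 = 18$)
$y = \frac{1}{72}$ ($y = \frac{1}{\left(-2\right) 18 \left(-2\right)} = \frac{1}{\left(-36\right) \left(-2\right)} = \frac{1}{72} \approx 0.013889$)
$127 - 19 \left(7 y + 1\right) = 127 - 19 \left(7 \cdot \frac{1}{72} + 1\right) = 127 - 19 \left(\frac{7}{72} + 1\right) = 127 - \frac{1501}{72} = \frac{7643}{72}$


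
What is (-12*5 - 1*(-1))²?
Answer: 3481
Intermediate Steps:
(-12*5 - 1*(-1))² = (-60 + 1)² = (-59)² = 3481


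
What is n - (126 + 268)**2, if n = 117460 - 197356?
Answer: -235132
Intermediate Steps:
n = -79896
n - (126 + 268)**2 = -79896 - (126 + 268)**2 = -79896 - 1*394**2 = -79896 - 1*155236 = -79896 - 155236 = -235132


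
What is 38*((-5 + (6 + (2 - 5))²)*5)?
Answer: 760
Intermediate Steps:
38*((-5 + (6 + (2 - 5))²)*5) = 38*((-5 + (6 - 3)²)*5) = 38*((-5 + 3²)*5) = 38*((-5 + 9)*5) = 38*(4*5) = 38*20 = 760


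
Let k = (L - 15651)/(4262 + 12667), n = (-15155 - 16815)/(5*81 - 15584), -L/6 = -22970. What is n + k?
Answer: 798541127/85655097 ≈ 9.3228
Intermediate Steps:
L = 137820 (L = -6*(-22970) = 137820)
n = 31970/15179 (n = -31970/(405 - 15584) = -31970/(-15179) = -31970*(-1/15179) = 31970/15179 ≈ 2.1062)
k = 40723/5643 (k = (137820 - 15651)/(4262 + 12667) = 122169/16929 = 122169*(1/16929) = 40723/5643 ≈ 7.2166)
n + k = 31970/15179 + 40723/5643 = 798541127/85655097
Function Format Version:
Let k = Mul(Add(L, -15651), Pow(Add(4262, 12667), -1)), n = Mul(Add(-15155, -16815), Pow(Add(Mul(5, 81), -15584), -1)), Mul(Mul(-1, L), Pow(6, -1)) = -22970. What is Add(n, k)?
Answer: Rational(798541127, 85655097) ≈ 9.3228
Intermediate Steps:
L = 137820 (L = Mul(-6, -22970) = 137820)
n = Rational(31970, 15179) (n = Mul(-31970, Pow(Add(405, -15584), -1)) = Mul(-31970, Pow(-15179, -1)) = Mul(-31970, Rational(-1, 15179)) = Rational(31970, 15179) ≈ 2.1062)
k = Rational(40723, 5643) (k = Mul(Add(137820, -15651), Pow(Add(4262, 12667), -1)) = Mul(122169, Pow(16929, -1)) = Mul(122169, Rational(1, 16929)) = Rational(40723, 5643) ≈ 7.2166)
Add(n, k) = Add(Rational(31970, 15179), Rational(40723, 5643)) = Rational(798541127, 85655097)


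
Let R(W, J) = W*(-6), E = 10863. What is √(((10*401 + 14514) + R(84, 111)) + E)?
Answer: √28883 ≈ 169.95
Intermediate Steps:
R(W, J) = -6*W
√(((10*401 + 14514) + R(84, 111)) + E) = √(((10*401 + 14514) - 6*84) + 10863) = √(((4010 + 14514) - 504) + 10863) = √((18524 - 504) + 10863) = √(18020 + 10863) = √28883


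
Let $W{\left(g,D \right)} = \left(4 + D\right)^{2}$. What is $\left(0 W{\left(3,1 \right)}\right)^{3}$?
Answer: $0$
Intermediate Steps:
$\left(0 W{\left(3,1 \right)}\right)^{3} = \left(0 \left(4 + 1\right)^{2}\right)^{3} = \left(0 \cdot 5^{2}\right)^{3} = \left(0 \cdot 25\right)^{3} = 0^{3} = 0$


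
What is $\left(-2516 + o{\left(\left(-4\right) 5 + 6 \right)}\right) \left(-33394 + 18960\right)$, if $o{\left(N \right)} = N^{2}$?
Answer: $33486880$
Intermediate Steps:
$\left(-2516 + o{\left(\left(-4\right) 5 + 6 \right)}\right) \left(-33394 + 18960\right) = \left(-2516 + \left(\left(-4\right) 5 + 6\right)^{2}\right) \left(-33394 + 18960\right) = \left(-2516 + \left(-20 + 6\right)^{2}\right) \left(-14434\right) = \left(-2516 + \left(-14\right)^{2}\right) \left(-14434\right) = \left(-2516 + 196\right) \left(-14434\right) = \left(-2320\right) \left(-14434\right) = 33486880$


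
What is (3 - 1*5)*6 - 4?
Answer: -16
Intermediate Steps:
(3 - 1*5)*6 - 4 = (3 - 5)*6 - 4 = -2*6 - 4 = -12 - 4 = -16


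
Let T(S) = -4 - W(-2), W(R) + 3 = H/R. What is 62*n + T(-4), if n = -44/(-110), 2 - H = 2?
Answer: 119/5 ≈ 23.800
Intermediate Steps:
H = 0 (H = 2 - 1*2 = 2 - 2 = 0)
n = ⅖ (n = -44*(-1/110) = ⅖ ≈ 0.40000)
W(R) = -3 (W(R) = -3 + 0/R = -3 + 0 = -3)
T(S) = -1 (T(S) = -4 - 1*(-3) = -4 + 3 = -1)
62*n + T(-4) = 62*(⅖) - 1 = 124/5 - 1 = 119/5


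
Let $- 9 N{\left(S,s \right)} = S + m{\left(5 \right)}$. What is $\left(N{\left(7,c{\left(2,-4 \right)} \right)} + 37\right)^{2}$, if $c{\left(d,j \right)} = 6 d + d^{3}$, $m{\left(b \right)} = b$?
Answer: $\frac{11449}{9} \approx 1272.1$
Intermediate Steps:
$c{\left(d,j \right)} = d^{3} + 6 d$
$N{\left(S,s \right)} = - \frac{5}{9} - \frac{S}{9}$ ($N{\left(S,s \right)} = - \frac{S + 5}{9} = - \frac{5 + S}{9} = - \frac{5}{9} - \frac{S}{9}$)
$\left(N{\left(7,c{\left(2,-4 \right)} \right)} + 37\right)^{2} = \left(\left(- \frac{5}{9} - \frac{7}{9}\right) + 37\right)^{2} = \left(- \frac{4}{3} + 37\right)^{2} = \left(\frac{107}{3}\right)^{2} = \frac{11449}{9}$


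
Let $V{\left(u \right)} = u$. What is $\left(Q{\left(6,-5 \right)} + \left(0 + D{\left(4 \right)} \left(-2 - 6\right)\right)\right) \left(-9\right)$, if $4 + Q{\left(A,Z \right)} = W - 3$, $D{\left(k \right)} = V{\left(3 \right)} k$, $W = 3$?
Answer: $900$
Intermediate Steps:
$D{\left(k \right)} = 3 k$
$Q{\left(A,Z \right)} = -4$ ($Q{\left(A,Z \right)} = -4 + \left(3 - 3\right) = -4 + 0 = -4$)
$\left(Q{\left(6,-5 \right)} + \left(0 + D{\left(4 \right)} \left(-2 - 6\right)\right)\right) \left(-9\right) = \left(-4 + \left(0 + 3 \cdot 4 \left(-2 - 6\right)\right)\right) \left(-9\right) = \left(-4 + \left(0 + 12 \left(-2 - 6\right)\right)\right) \left(-9\right) = \left(-4 + \left(0 + 12 \left(-8\right)\right)\right) \left(-9\right) = \left(-4 + \left(0 - 96\right)\right) \left(-9\right) = \left(-4 - 96\right) \left(-9\right) = \left(-100\right) \left(-9\right) = 900$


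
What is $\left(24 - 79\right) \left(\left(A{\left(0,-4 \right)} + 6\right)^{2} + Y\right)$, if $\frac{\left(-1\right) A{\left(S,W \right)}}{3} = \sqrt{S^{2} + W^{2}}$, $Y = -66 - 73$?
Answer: $5665$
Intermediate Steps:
$Y = -139$ ($Y = -66 - 73 = -139$)
$A{\left(S,W \right)} = - 3 \sqrt{S^{2} + W^{2}}$
$\left(24 - 79\right) \left(\left(A{\left(0,-4 \right)} + 6\right)^{2} + Y\right) = \left(24 - 79\right) \left(\left(- 3 \sqrt{0^{2} + \left(-4\right)^{2}} + 6\right)^{2} - 139\right) = - 55 \left(\left(- 3 \sqrt{0 + 16} + 6\right)^{2} - 139\right) = - 55 \left(\left(- 3 \sqrt{16} + 6\right)^{2} - 139\right) = - 55 \left(\left(\left(-3\right) 4 + 6\right)^{2} - 139\right) = - 55 \left(\left(-12 + 6\right)^{2} - 139\right) = - 55 \left(\left(-6\right)^{2} - 139\right) = - 55 \left(36 - 139\right) = \left(-55\right) \left(-103\right) = 5665$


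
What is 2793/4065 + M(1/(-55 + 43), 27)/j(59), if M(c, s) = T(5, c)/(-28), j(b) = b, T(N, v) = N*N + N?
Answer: 748681/1119230 ≈ 0.66893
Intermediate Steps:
T(N, v) = N + N**2 (T(N, v) = N**2 + N = N + N**2)
M(c, s) = -15/14 (M(c, s) = (5*(1 + 5))/(-28) = (5*6)*(-1/28) = 30*(-1/28) = -15/14)
2793/4065 + M(1/(-55 + 43), 27)/j(59) = 2793/4065 - 15/14/59 = 2793*(1/4065) - 15/14*1/59 = 931/1355 - 15/826 = 748681/1119230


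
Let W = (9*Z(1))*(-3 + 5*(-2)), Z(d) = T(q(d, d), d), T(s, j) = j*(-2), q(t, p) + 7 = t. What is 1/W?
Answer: 1/234 ≈ 0.0042735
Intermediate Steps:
q(t, p) = -7 + t
T(s, j) = -2*j
Z(d) = -2*d
W = 234 (W = (9*(-2*1))*(-3 + 5*(-2)) = (9*(-2))*(-3 - 10) = -18*(-13) = 234)
1/W = 1/234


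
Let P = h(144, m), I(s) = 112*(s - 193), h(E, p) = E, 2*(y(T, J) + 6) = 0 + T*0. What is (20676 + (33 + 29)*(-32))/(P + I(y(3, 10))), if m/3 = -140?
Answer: -4673/5536 ≈ -0.84411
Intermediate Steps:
m = -420 (m = 3*(-140) = -420)
y(T, J) = -6 (y(T, J) = -6 + (0 + T*0)/2 = -6 + (0 + 0)/2 = -6 + (½)*0 = -6 + 0 = -6)
I(s) = -21616 + 112*s (I(s) = 112*(-193 + s) = -21616 + 112*s)
P = 144
(20676 + (33 + 29)*(-32))/(P + I(y(3, 10))) = (20676 + (33 + 29)*(-32))/(144 + (-21616 + 112*(-6))) = (20676 + 62*(-32))/(144 + (-21616 - 672)) = (20676 - 1984)/(144 - 22288) = 18692/(-22144) = 18692*(-1/22144) = -4673/5536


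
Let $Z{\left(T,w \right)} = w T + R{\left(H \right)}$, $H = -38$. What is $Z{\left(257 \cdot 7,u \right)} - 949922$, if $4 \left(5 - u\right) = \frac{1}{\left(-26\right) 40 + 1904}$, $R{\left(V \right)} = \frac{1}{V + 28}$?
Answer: $- \frac{16259229283}{17280} \approx -9.4093 \cdot 10^{5}$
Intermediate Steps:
$R{\left(V \right)} = \frac{1}{28 + V}$
$u = \frac{17279}{3456}$ ($u = 5 - \frac{1}{4 \left(\left(-26\right) 40 + 1904\right)} = 5 - \frac{1}{4 \left(-1040 + 1904\right)} = 5 - \frac{1}{4 \cdot 864} = 5 - \frac{1}{3456} = \frac{17279}{3456} \approx 4.9997$)
$Z{\left(T,w \right)} = - \frac{1}{10} + T w$ ($Z{\left(T,w \right)} = w T + \frac{1}{28 - 38} = T w + \frac{1}{-10} = T w - \frac{1}{10} = - \frac{1}{10} + T w$)
$Z{\left(257 \cdot 7,u \right)} - 949922 = \left(- \frac{1}{10} + 257 \cdot 7 \cdot \frac{17279}{3456}\right) - 949922 = \left(- \frac{1}{10} + 1799 \cdot \frac{17279}{3456}\right) - 949922 = \left(- \frac{1}{10} + \frac{31084921}{3456}\right) - 949922 = \frac{155422877}{17280} - 949922 = - \frac{16259229283}{17280}$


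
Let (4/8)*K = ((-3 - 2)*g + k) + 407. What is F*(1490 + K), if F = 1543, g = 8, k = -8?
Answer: 3406944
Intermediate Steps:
K = 718 (K = 2*(((-3 - 2)*8 - 8) + 407) = 2*((-5*8 - 8) + 407) = 2*((-40 - 8) + 407) = 2*(-48 + 407) = 2*359 = 718)
F*(1490 + K) = 1543*(1490 + 718) = 1543*2208 = 3406944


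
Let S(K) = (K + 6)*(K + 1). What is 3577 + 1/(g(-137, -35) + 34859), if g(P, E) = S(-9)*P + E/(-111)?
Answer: 12535296143/3504416 ≈ 3577.0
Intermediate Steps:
S(K) = (1 + K)*(6 + K) (S(K) = (6 + K)*(1 + K) = (1 + K)*(6 + K))
g(P, E) = 24*P - E/111 (g(P, E) = (6 + (-9)**2 + 7*(-9))*P + E/(-111) = (6 + 81 - 63)*P - E/111 = 24*P - E/111)
3577 + 1/(g(-137, -35) + 34859) = 3577 + 1/((24*(-137) - 1/111*(-35)) + 34859) = 3577 + 1/((-3288 + 35/111) + 34859) = 3577 + 1/(-364933/111 + 34859) = 3577 + 1/(3504416/111) = 3577 + 111/3504416 = 12535296143/3504416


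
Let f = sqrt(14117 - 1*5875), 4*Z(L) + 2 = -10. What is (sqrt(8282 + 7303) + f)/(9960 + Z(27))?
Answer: sqrt(8242)/9957 + sqrt(15585)/9957 ≈ 0.021656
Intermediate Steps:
Z(L) = -3 (Z(L) = -1/2 + (1/4)*(-10) = -1/2 - 5/2 = -3)
f = sqrt(8242) (f = sqrt(14117 - 5875) = sqrt(8242) ≈ 90.785)
(sqrt(8282 + 7303) + f)/(9960 + Z(27)) = (sqrt(8282 + 7303) + sqrt(8242))/(9960 - 3) = (sqrt(15585) + sqrt(8242))/9957 = (sqrt(8242) + sqrt(15585))*(1/9957) = sqrt(8242)/9957 + sqrt(15585)/9957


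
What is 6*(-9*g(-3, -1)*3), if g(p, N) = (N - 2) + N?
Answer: 648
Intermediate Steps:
g(p, N) = -2 + 2*N (g(p, N) = (-2 + N) + N = -2 + 2*N)
6*(-9*g(-3, -1)*3) = 6*(-9*(-2 + 2*(-1))*3) = 6*(-9*(-2 - 2)*3) = 6*(-(-36)*3) = 6*(-9*(-12)) = 6*108 = 648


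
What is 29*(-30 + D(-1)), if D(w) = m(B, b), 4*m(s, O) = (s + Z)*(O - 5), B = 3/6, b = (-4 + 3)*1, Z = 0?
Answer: -3567/4 ≈ -891.75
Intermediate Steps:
b = -1 (b = -1*1 = -1)
B = ½ (B = 3*(⅙) = ½ ≈ 0.50000)
m(s, O) = s*(-5 + O)/4 (m(s, O) = ((s + 0)*(O - 5))/4 = (s*(-5 + O))/4 = s*(-5 + O)/4)
D(w) = -¾ (D(w) = (¼)*(½)*(-5 - 1) = (¼)*(½)*(-6) = -¾)
29*(-30 + D(-1)) = 29*(-30 - ¾) = 29*(-123/4) = -3567/4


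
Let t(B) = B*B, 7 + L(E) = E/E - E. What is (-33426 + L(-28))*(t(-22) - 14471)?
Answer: 467221748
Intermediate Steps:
L(E) = -6 - E (L(E) = -7 + (E/E - E) = -7 + (1 - E) = -6 - E)
t(B) = B²
(-33426 + L(-28))*(t(-22) - 14471) = (-33426 + (-6 - 1*(-28)))*((-22)² - 14471) = (-33426 + (-6 + 28))*(484 - 14471) = (-33426 + 22)*(-13987) = -33404*(-13987) = 467221748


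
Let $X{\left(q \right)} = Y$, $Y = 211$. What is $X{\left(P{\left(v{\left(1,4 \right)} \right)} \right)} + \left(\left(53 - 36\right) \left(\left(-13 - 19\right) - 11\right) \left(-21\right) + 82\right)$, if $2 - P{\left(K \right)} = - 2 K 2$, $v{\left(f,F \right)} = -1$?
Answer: $15644$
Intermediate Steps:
$P{\left(K \right)} = 2 + 4 K$ ($P{\left(K \right)} = 2 - - 2 K 2 = 2 - - 4 K = 2 + 4 K$)
$X{\left(q \right)} = 211$
$X{\left(P{\left(v{\left(1,4 \right)} \right)} \right)} + \left(\left(53 - 36\right) \left(\left(-13 - 19\right) - 11\right) \left(-21\right) + 82\right) = 211 + \left(\left(53 - 36\right) \left(\left(-13 - 19\right) - 11\right) \left(-21\right) + 82\right) = 211 + \left(17 \left(\left(-13 - 19\right) - 11\right) \left(-21\right) + 82\right) = 211 + \left(17 \left(-32 - 11\right) \left(-21\right) + 82\right) = 211 + \left(17 \left(-43\right) \left(-21\right) + 82\right) = 211 + \left(\left(-731\right) \left(-21\right) + 82\right) = 211 + \left(15351 + 82\right) = 211 + 15433 = 15644$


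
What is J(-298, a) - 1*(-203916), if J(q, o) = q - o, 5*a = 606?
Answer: 1017484/5 ≈ 2.0350e+5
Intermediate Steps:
a = 606/5 (a = (⅕)*606 = 606/5 ≈ 121.20)
J(-298, a) - 1*(-203916) = (-298 - 1*606/5) - 1*(-203916) = (-298 - 606/5) + 203916 = -2096/5 + 203916 = 1017484/5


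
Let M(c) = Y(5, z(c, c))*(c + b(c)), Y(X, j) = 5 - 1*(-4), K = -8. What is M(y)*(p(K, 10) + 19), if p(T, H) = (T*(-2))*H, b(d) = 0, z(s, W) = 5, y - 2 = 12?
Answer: 22554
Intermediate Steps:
y = 14 (y = 2 + 12 = 14)
p(T, H) = -2*H*T (p(T, H) = (-2*T)*H = -2*H*T)
Y(X, j) = 9 (Y(X, j) = 5 + 4 = 9)
M(c) = 9*c (M(c) = 9*(c + 0) = 9*c)
M(y)*(p(K, 10) + 19) = (9*14)*(-2*10*(-8) + 19) = 126*(160 + 19) = 126*179 = 22554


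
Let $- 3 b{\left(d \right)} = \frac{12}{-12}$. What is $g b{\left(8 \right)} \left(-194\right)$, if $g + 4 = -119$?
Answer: $7954$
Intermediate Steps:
$g = -123$ ($g = -4 - 119 = -123$)
$b{\left(d \right)} = \frac{1}{3}$ ($b{\left(d \right)} = - \frac{12 \frac{1}{-12}}{3} = - \frac{12 \left(- \frac{1}{12}\right)}{3} = \left(- \frac{1}{3}\right) \left(-1\right) = \frac{1}{3}$)
$g b{\left(8 \right)} \left(-194\right) = \left(-123\right) \frac{1}{3} \left(-194\right) = \left(-41\right) \left(-194\right) = 7954$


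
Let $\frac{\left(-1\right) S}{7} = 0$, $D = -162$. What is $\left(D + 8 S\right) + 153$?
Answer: $-9$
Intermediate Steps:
$S = 0$ ($S = \left(-7\right) 0 = 0$)
$\left(D + 8 S\right) + 153 = \left(-162 + 8 \cdot 0\right) + 153 = \left(-162 + 0\right) + 153 = -162 + 153 = -9$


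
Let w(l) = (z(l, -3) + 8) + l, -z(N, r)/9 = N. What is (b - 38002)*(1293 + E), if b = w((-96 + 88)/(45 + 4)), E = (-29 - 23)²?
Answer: -1062997582/7 ≈ -1.5186e+8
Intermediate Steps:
z(N, r) = -9*N
E = 2704 (E = (-52)² = 2704)
w(l) = 8 - 8*l (w(l) = (-9*l + 8) + l = (8 - 9*l) + l = 8 - 8*l)
b = 456/49 (b = 8 - 8*(-96 + 88)/(45 + 4) = 8 - (-64)/49 = 8 - 8*(-8/49) = 8 + 64/49 = 456/49 ≈ 9.3061)
(b - 38002)*(1293 + E) = (456/49 - 38002)*(1293 + 2704) = -1861642/49*3997 = -1062997582/7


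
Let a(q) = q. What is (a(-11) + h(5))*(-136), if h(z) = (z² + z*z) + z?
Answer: -5984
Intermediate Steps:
h(z) = z + 2*z² (h(z) = (z² + z²) + z = 2*z² + z = z + 2*z²)
(a(-11) + h(5))*(-136) = (-11 + 5*(1 + 2*5))*(-136) = (-11 + 5*(1 + 10))*(-136) = (-11 + 5*11)*(-136) = (-11 + 55)*(-136) = 44*(-136) = -5984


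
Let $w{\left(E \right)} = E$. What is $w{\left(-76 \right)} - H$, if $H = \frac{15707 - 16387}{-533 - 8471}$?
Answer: $- \frac{171246}{2251} \approx -76.076$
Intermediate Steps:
$H = \frac{170}{2251}$ ($H = - \frac{680}{-9004} = \left(-680\right) \left(- \frac{1}{9004}\right) = \frac{170}{2251} \approx 0.075522$)
$w{\left(-76 \right)} - H = -76 - \frac{170}{2251} = - \frac{171246}{2251}$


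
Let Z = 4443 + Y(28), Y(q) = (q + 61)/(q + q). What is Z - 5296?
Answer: -47679/56 ≈ -851.41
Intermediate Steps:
Y(q) = (61 + q)/(2*q) (Y(q) = (61 + q)/((2*q)) = (61 + q)*(1/(2*q)) = (61 + q)/(2*q))
Z = 248897/56 (Z = 4443 + (½)*(61 + 28)/28 = 4443 + (½)*(1/28)*89 = 4443 + 89/56 = 248897/56 ≈ 4444.6)
Z - 5296 = 248897/56 - 5296 = -47679/56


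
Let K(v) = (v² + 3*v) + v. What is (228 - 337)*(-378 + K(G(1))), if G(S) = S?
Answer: 40657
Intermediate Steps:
K(v) = v² + 4*v
(228 - 337)*(-378 + K(G(1))) = (228 - 337)*(-378 + 1*(4 + 1)) = -109*(-378 + 1*5) = -109*(-378 + 5) = -109*(-373) = 40657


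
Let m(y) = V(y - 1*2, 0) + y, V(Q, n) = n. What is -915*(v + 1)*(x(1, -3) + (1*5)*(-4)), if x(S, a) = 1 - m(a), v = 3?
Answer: 58560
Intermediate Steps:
m(y) = y (m(y) = 0 + y = y)
x(S, a) = 1 - a
-915*(v + 1)*(x(1, -3) + (1*5)*(-4)) = -915*(3 + 1)*((1 - 1*(-3)) + (1*5)*(-4)) = -3660*((1 + 3) + 5*(-4)) = -3660*(4 - 20) = -3660*(-16) = -915*(-64) = 58560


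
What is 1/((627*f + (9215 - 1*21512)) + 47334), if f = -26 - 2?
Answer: 1/17481 ≈ 5.7205e-5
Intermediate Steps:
f = -28
1/((627*f + (9215 - 1*21512)) + 47334) = 1/((627*(-28) + (9215 - 1*21512)) + 47334) = 1/((-17556 + (9215 - 21512)) + 47334) = 1/((-17556 - 12297) + 47334) = 1/(-29853 + 47334) = 1/17481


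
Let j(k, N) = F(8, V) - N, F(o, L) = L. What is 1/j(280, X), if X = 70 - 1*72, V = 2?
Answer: ¼ ≈ 0.25000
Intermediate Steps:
X = -2 (X = 70 - 72 = -2)
j(k, N) = 2 - N
1/j(280, X) = 1/(2 - 1*(-2)) = 1/(2 + 2) = 1/4 = ¼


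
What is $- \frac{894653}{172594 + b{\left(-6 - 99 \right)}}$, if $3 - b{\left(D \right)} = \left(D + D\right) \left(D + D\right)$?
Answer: $- \frac{47087}{6763} \approx -6.9624$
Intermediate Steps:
$b{\left(D \right)} = 3 - 4 D^{2}$ ($b{\left(D \right)} = 3 - \left(D + D\right) \left(D + D\right) = 3 - 2 D 2 D = 3 - 4 D^{2}$)
$- \frac{894653}{172594 + b{\left(-6 - 99 \right)}} = - \frac{894653}{172594 + \left(3 - 4 \left(-6 - 99\right)^{2}\right)} = - \frac{894653}{172594 + \left(3 - 4 \left(-105\right)^{2}\right)} = - \frac{894653}{172594 + \left(3 - 44100\right)} = - \frac{894653}{172594 - 44097} = - \frac{894653}{128497} = \left(-894653\right) \frac{1}{128497} = - \frac{47087}{6763}$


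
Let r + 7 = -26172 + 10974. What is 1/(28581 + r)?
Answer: 1/13376 ≈ 7.4761e-5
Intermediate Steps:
r = -15205 (r = -7 + (-26172 + 10974) = -7 - 15198 = -15205)
1/(28581 + r) = 1/(28581 - 15205) = 1/13376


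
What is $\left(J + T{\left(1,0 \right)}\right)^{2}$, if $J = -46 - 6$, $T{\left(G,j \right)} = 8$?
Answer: $1936$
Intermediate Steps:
$J = -52$ ($J = -46 - 6 = -52$)
$\left(J + T{\left(1,0 \right)}\right)^{2} = \left(-52 + 8\right)^{2} = \left(-44\right)^{2} = 1936$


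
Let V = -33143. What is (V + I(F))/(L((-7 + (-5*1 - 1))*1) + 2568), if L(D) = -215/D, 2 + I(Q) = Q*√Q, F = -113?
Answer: -430885/33599 - 1469*I*√113/33599 ≈ -12.824 - 0.46477*I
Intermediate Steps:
I(Q) = -2 + Q^(3/2) (I(Q) = -2 + Q*√Q = -2 + Q^(3/2))
(V + I(F))/(L((-7 + (-5*1 - 1))*1) + 2568) = (-33143 + (-2 + (-113)^(3/2)))/(-215/(-7 + (-5*1 - 1)) + 2568) = (-33143 + (-2 - 113*I*√113))/(-215/(-7 + (-5 - 1)) + 2568) = (-33145 - 113*I*√113)/(-215/(-7 - 6) + 2568) = (-33145 - 113*I*√113)/(-215/((-13*1)) + 2568) = (-33145 - 113*I*√113)/(-215/(-13) + 2568) = (-33145 - 113*I*√113)/(-215*(-1/13) + 2568) = (-33145 - 113*I*√113)/(215/13 + 2568) = (-33145 - 113*I*√113)/(33599/13) = (-33145 - 113*I*√113)*(13/33599) = -430885/33599 - 1469*I*√113/33599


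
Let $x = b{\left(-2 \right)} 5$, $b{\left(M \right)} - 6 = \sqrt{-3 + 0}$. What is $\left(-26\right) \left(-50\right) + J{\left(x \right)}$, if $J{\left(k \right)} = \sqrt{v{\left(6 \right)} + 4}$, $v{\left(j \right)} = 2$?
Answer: $1300 + \sqrt{6} \approx 1302.4$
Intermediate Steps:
$b{\left(M \right)} = 6 + i \sqrt{3}$ ($b{\left(M \right)} = 6 + \sqrt{-3 + 0} = 6 + \sqrt{-3} = 6 + i \sqrt{3}$)
$x = 30 + 5 i \sqrt{3}$ ($x = \left(6 + i \sqrt{3}\right) 5 = 30 + 5 i \sqrt{3} \approx 30.0 + 8.6602 i$)
$J{\left(k \right)} = \sqrt{6}$ ($J{\left(k \right)} = \sqrt{2 + 4} = \sqrt{6}$)
$\left(-26\right) \left(-50\right) + J{\left(x \right)} = \left(-26\right) \left(-50\right) + \sqrt{6} = 1300 + \sqrt{6}$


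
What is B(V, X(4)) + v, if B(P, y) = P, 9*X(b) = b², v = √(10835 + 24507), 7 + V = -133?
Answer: -140 + √35342 ≈ 47.995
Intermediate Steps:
V = -140 (V = -7 - 133 = -140)
v = √35342 ≈ 187.99
X(b) = b²/9
B(V, X(4)) + v = -140 + √35342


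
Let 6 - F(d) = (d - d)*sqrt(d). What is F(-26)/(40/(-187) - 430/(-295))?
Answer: 11033/2287 ≈ 4.8242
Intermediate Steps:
F(d) = 6 (F(d) = 6 - (d - d)*sqrt(d) = 6 - 0*sqrt(d) = 6 - 1*0 = 6 + 0 = 6)
F(-26)/(40/(-187) - 430/(-295)) = 6/(40/(-187) - 430/(-295)) = 6/(40*(-1/187) - 430*(-1/295)) = 6/(-40/187 + 86/59) = 6/(13722/11033) = 6*(11033/13722) = 11033/2287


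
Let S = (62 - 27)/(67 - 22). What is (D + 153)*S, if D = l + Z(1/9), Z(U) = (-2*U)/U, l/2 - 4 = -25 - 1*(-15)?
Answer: 973/9 ≈ 108.11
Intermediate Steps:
l = -12 (l = 8 + 2*(-25 - 1*(-15)) = 8 + 2*(-25 + 15) = 8 + 2*(-10) = 8 - 20 = -12)
S = 7/9 (S = 35/45 = 35*(1/45) = 7/9 ≈ 0.77778)
Z(U) = -2
D = -14 (D = -12 - 2 = -14)
(D + 153)*S = (-14 + 153)*(7/9) = 139*(7/9) = 973/9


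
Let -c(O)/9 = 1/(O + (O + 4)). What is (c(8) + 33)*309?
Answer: 201159/20 ≈ 10058.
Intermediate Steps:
c(O) = -9/(4 + 2*O) (c(O) = -9/(O + (O + 4)) = -9/(O + (4 + O)) = -9/(4 + 2*O))
(c(8) + 33)*309 = (-9/(4 + 2*8) + 33)*309 = (-9/(4 + 16) + 33)*309 = (-9/20 + 33)*309 = (651/20)*309 = 201159/20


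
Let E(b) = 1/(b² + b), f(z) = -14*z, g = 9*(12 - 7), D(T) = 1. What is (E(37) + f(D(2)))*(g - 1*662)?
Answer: 12144411/1406 ≈ 8637.6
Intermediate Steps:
g = 45 (g = 9*5 = 45)
E(b) = 1/(b + b²)
(E(37) + f(D(2)))*(g - 1*662) = (1/(37*(1 + 37)) - 14*1)*(45 - 1*662) = ((1/37)/38 - 14)*(45 - 662) = ((1/37)*(1/38) - 14)*(-617) = (1/1406 - 14)*(-617) = -19683/1406*(-617) = 12144411/1406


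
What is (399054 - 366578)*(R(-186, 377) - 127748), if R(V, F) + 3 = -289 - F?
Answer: -4170470492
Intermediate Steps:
R(V, F) = -292 - F (R(V, F) = -3 + (-289 - F) = -292 - F)
(399054 - 366578)*(R(-186, 377) - 127748) = (399054 - 366578)*((-292 - 1*377) - 127748) = 32476*((-292 - 377) - 127748) = 32476*(-669 - 127748) = 32476*(-128417) = -4170470492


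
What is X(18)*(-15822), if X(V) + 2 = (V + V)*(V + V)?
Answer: -20473668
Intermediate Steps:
X(V) = -2 + 4*V² (X(V) = -2 + (V + V)*(V + V) = -2 + (2*V)*(2*V) = -2 + 4*V²)
X(18)*(-15822) = (-2 + 4*18²)*(-15822) = (-2 + 4*324)*(-15822) = (-2 + 1296)*(-15822) = 1294*(-15822) = -20473668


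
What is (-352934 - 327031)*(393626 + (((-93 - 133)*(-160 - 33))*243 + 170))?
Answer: -7474834846050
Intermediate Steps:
(-352934 - 327031)*(393626 + (((-93 - 133)*(-160 - 33))*243 + 170)) = -679965*(393626 + (-226*(-193)*243 + 170)) = -679965*(393626 + (43618*243 + 170)) = -679965*(393626 + (10599174 + 170)) = -679965*(393626 + 10599344) = -679965*10992970 = -7474834846050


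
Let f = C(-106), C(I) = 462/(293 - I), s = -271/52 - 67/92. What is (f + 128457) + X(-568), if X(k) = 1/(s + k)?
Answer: 22044447261/171608 ≈ 1.2846e+5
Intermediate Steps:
s = -1776/299 (s = -271*1/52 - 67*1/92 = -271/52 - 67/92 = -1776/299 ≈ -5.9398)
X(k) = 1/(-1776/299 + k)
f = 22/19 (f = -462/(-293 - 106) = -462/(-399) = -462*(-1/399) = 22/19 ≈ 1.1579)
(f + 128457) + X(-568) = (22/19 + 128457) + 299/(-1776 + 299*(-568)) = 2440705/19 + 299/(-1776 - 169832) = 2440705/19 + 299/(-171608) = 2440705/19 + 299*(-1/171608) = 2440705/19 - 299/171608 = 22044447261/171608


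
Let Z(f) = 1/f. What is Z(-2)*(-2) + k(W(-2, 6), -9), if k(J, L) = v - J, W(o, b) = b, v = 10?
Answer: 5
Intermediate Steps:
k(J, L) = 10 - J
Z(-2)*(-2) + k(W(-2, 6), -9) = -2/(-2) + (10 - 1*6) = -½*(-2) + (10 - 6) = 1 + 4 = 5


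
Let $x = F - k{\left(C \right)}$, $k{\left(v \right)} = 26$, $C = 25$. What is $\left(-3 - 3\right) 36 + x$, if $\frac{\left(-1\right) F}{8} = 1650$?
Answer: $-13442$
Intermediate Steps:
$F = -13200$ ($F = \left(-8\right) 1650 = -13200$)
$x = -13226$ ($x = -13200 - 26 = -13226$)
$\left(-3 - 3\right) 36 + x = \left(-3 - 3\right) 36 - 13226 = \left(-6\right) 36 - 13226 = -216 - 13226 = -13442$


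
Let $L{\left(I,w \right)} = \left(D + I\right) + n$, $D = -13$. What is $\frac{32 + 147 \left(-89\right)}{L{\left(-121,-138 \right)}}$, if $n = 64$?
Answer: $\frac{13051}{70} \approx 186.44$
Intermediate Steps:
$L{\left(I,w \right)} = 51 + I$ ($L{\left(I,w \right)} = \left(-13 + I\right) + 64 = 51 + I$)
$\frac{32 + 147 \left(-89\right)}{L{\left(-121,-138 \right)}} = \frac{32 + 147 \left(-89\right)}{51 - 121} = \frac{32 - 13083}{-70} = \left(-13051\right) \left(- \frac{1}{70}\right) = \frac{13051}{70}$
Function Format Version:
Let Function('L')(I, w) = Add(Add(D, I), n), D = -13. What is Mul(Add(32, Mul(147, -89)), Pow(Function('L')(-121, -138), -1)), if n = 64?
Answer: Rational(13051, 70) ≈ 186.44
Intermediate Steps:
Function('L')(I, w) = Add(51, I) (Function('L')(I, w) = Add(Add(-13, I), 64) = Add(51, I))
Mul(Add(32, Mul(147, -89)), Pow(Function('L')(-121, -138), -1)) = Mul(Add(32, Mul(147, -89)), Pow(Add(51, -121), -1)) = Mul(Add(32, -13083), Pow(-70, -1)) = Mul(-13051, Rational(-1, 70)) = Rational(13051, 70)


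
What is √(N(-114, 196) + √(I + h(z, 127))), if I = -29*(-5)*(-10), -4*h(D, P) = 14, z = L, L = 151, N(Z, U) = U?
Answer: √(784 + 6*I*√646)/2 ≈ 14.065 + 1.3553*I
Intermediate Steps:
z = 151
h(D, P) = -7/2 (h(D, P) = -¼*14 = -7/2)
I = -1450 (I = 145*(-10) = -1450)
√(N(-114, 196) + √(I + h(z, 127))) = √(196 + √(-1450 - 7/2)) = √(196 + √(-2907/2)) = √(196 + 3*I*√646/2)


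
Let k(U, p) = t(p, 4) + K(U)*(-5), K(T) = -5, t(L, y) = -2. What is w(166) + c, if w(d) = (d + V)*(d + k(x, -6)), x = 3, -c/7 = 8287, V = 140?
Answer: -175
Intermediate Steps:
c = -58009 (c = -7*8287 = -58009)
k(U, p) = 23 (k(U, p) = -2 - 5*(-5) = -2 + 25 = 23)
w(d) = (23 + d)*(140 + d) (w(d) = (d + 140)*(d + 23) = (140 + d)*(23 + d) = (23 + d)*(140 + d))
w(166) + c = (3220 + 166² + 163*166) - 58009 = (3220 + 27556 + 27058) - 58009 = 57834 - 58009 = -175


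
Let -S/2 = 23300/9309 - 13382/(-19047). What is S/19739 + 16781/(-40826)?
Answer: -19592703915259711/47628876328200174 ≈ -0.41136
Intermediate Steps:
S = -378912092/59102841 (S = -2*(23300/9309 - 13382/(-19047)) = -2*(23300*(1/9309) - 13382*(-1/19047)) = -2*(23300/9309 + 13382/19047) = -2*189456046/59102841 = -378912092/59102841 ≈ -6.4111)
S/19739 + 16781/(-40826) = -378912092/59102841/19739 + 16781/(-40826) = -378912092/59102841*1/19739 + 16781*(-1/40826) = -378912092/1166630978499 - 16781/40826 = -19592703915259711/47628876328200174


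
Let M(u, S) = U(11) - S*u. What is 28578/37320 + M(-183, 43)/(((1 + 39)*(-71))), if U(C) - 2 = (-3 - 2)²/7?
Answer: -310213/154567 ≈ -2.0070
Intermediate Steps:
U(C) = 39/7 (U(C) = 2 + (-3 - 2)²/7 = 2 + (-5)²*(⅐) = 2 + 25*(⅐) = 2 + 25/7 = 39/7)
M(u, S) = 39/7 - S*u
28578/37320 + M(-183, 43)/(((1 + 39)*(-71))) = 28578/37320 + (39/7 - 1*43*(-183))/(((1 + 39)*(-71))) = 28578*(1/37320) + (39/7 + 7869)/((40*(-71))) = 4763/6220 + (55122/7)/(-2840) = 4763/6220 + (55122/7)*(-1/2840) = 4763/6220 - 27561/9940 = -310213/154567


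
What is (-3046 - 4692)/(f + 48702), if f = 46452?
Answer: -3869/47577 ≈ -0.081321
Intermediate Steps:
(-3046 - 4692)/(f + 48702) = (-3046 - 4692)/(46452 + 48702) = -7738/95154 = -7738*1/95154 = -3869/47577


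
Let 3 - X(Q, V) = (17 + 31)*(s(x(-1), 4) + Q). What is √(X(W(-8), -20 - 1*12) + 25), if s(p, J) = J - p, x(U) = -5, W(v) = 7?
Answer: 2*I*√185 ≈ 27.203*I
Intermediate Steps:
X(Q, V) = -429 - 48*Q (X(Q, V) = 3 - (17 + 31)*((4 - 1*(-5)) + Q) = 3 - 48*((4 + 5) + Q) = 3 - 48*(9 + Q) = 3 - (432 + 48*Q) = 3 + (-432 - 48*Q) = -429 - 48*Q)
√(X(W(-8), -20 - 1*12) + 25) = √((-429 - 48*7) + 25) = √((-429 - 336) + 25) = √(-765 + 25) = √(-740) = 2*I*√185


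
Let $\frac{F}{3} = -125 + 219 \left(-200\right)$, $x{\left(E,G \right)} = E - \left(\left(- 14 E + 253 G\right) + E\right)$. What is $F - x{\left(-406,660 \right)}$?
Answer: $40889$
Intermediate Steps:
$x{\left(E,G \right)} = - 253 G + 14 E$ ($x{\left(E,G \right)} = E - \left(- 13 E + 253 G\right) = E + \left(- 253 G + 13 E\right) = - 253 G + 14 E$)
$F = -131775$ ($F = 3 \left(-125 + 219 \left(-200\right)\right) = 3 \left(-125 - 43800\right) = 3 \left(-43925\right) = -131775$)
$F - x{\left(-406,660 \right)} = -131775 - \left(\left(-253\right) 660 + 14 \left(-406\right)\right) = -131775 - \left(-166980 - 5684\right) = -131775 - -172664 = -131775 + 172664 = 40889$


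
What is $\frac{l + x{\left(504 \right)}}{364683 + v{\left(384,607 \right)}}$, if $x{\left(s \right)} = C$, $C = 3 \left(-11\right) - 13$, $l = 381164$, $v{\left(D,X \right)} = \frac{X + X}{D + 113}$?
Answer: $\frac{189415646}{181248665} \approx 1.0451$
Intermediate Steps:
$v{\left(D,X \right)} = \frac{2 X}{113 + D}$
$C = -46$ ($C = -33 - 13 = -46$)
$x{\left(s \right)} = -46$
$\frac{l + x{\left(504 \right)}}{364683 + v{\left(384,607 \right)}} = \frac{381164 - 46}{364683 + 2 \cdot 607 \frac{1}{113 + 384}} = \frac{381118}{364683 + 2 \cdot 607 \cdot \frac{1}{497}} = \frac{381118}{364683 + \frac{1214}{497}} = \frac{381118}{\frac{181248665}{497}} = 381118 \cdot \frac{497}{181248665} = \frac{189415646}{181248665}$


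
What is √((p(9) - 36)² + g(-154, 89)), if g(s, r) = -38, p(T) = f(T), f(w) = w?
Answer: √691 ≈ 26.287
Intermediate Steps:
p(T) = T
√((p(9) - 36)² + g(-154, 89)) = √((9 - 36)² - 38) = √((-27)² - 38) = √(729 - 38) = √691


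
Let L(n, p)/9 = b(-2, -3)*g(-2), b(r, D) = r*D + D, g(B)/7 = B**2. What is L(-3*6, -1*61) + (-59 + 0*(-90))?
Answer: 697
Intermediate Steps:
g(B) = 7*B**2
b(r, D) = D + D*r (b(r, D) = D*r + D = D + D*r)
L(n, p) = 756 (L(n, p) = 9*((-3*(1 - 2))*(7*(-2)**2)) = 9*((-3*(-1))*(7*4)) = 9*(3*28) = 9*84 = 756)
L(-3*6, -1*61) + (-59 + 0*(-90)) = 756 + (-59 + 0*(-90)) = 756 + (-59 + 0) = 756 - 59 = 697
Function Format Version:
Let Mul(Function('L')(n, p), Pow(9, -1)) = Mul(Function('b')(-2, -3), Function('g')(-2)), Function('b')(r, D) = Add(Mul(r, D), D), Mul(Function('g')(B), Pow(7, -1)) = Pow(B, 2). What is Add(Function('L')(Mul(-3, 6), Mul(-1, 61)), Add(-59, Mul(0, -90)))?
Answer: 697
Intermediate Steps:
Function('g')(B) = Mul(7, Pow(B, 2))
Function('b')(r, D) = Add(D, Mul(D, r)) (Function('b')(r, D) = Add(Mul(D, r), D) = Add(D, Mul(D, r)))
Function('L')(n, p) = 756 (Function('L')(n, p) = Mul(9, Mul(Mul(-3, Add(1, -2)), Mul(7, Pow(-2, 2)))) = Mul(9, Mul(Mul(-3, -1), Mul(7, 4))) = Mul(9, Mul(3, 28)) = Mul(9, 84) = 756)
Add(Function('L')(Mul(-3, 6), Mul(-1, 61)), Add(-59, Mul(0, -90))) = Add(756, Add(-59, Mul(0, -90))) = Add(756, Add(-59, 0)) = Add(756, -59) = 697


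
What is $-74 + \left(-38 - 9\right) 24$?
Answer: $-1202$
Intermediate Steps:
$-74 + \left(-38 - 9\right) 24 = -74 - 1128 = -1202$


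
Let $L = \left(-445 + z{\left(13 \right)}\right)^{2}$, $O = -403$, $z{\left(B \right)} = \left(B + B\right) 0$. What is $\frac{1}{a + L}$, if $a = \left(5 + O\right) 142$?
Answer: $\frac{1}{141509} \approx 7.0667 \cdot 10^{-6}$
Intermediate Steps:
$z{\left(B \right)} = 0$ ($z{\left(B \right)} = 2 B 0 = 0$)
$L = 198025$ ($L = \left(-445 + 0\right)^{2} = \left(-445\right)^{2} = 198025$)
$a = -56516$ ($a = \left(5 - 403\right) 142 = \left(-398\right) 142 = -56516$)
$\frac{1}{a + L} = \frac{1}{-56516 + 198025} = \frac{1}{141509}$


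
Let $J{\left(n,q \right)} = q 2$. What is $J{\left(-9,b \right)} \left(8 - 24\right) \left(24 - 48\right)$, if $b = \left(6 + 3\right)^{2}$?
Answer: $62208$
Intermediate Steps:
$b = 81$ ($b = 9^{2} = 81$)
$J{\left(n,q \right)} = 2 q$
$J{\left(-9,b \right)} \left(8 - 24\right) \left(24 - 48\right) = 2 \cdot 81 \left(8 - 24\right) \left(24 - 48\right) = 162 \left(\left(-16\right) \left(-24\right)\right) = 162 \cdot 384 = 62208$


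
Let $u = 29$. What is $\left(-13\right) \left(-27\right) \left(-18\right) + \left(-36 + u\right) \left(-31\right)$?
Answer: $-6101$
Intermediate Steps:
$\left(-13\right) \left(-27\right) \left(-18\right) + \left(-36 + u\right) \left(-31\right) = \left(-13\right) \left(-27\right) \left(-18\right) + \left(-36 + 29\right) \left(-31\right) = 351 \left(-18\right) - -217 = -6318 + 217 = -6101$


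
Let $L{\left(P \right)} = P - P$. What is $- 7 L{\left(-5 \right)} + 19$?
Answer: $19$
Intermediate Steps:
$L{\left(P \right)} = 0$
$- 7 L{\left(-5 \right)} + 19 = \left(-7\right) 0 + 19 = 0 + 19 = 19$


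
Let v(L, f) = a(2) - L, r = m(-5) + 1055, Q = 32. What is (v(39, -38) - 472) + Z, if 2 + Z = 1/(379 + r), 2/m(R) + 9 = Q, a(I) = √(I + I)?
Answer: -16854801/32984 ≈ -511.00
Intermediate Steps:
a(I) = √2*√I (a(I) = √(2*I) = √2*√I)
m(R) = 2/23 (m(R) = 2/(-9 + 32) = 2/23)
r = 24267/23 (r = 2/23 + 1055 = 24267/23 ≈ 1055.1)
v(L, f) = 2 - L (v(L, f) = √2*√2 - L = 2 - L)
Z = -65945/32984 (Z = -2 + 1/(379 + 24267/23) = -2 + 1/(32984/23) = -2 + 23/32984 = -65945/32984 ≈ -1.9993)
(v(39, -38) - 472) + Z = ((2 - 1*39) - 472) - 65945/32984 = ((2 - 39) - 472) - 65945/32984 = (-37 - 472) - 65945/32984 = -509 - 65945/32984 = -16854801/32984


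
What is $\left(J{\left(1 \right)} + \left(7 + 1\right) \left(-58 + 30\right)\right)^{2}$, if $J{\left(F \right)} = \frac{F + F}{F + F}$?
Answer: $49729$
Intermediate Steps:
$J{\left(F \right)} = 1$ ($J{\left(F \right)} = \frac{2 F}{2 F} = 2 F \frac{1}{2 F} = 1$)
$\left(J{\left(1 \right)} + \left(7 + 1\right) \left(-58 + 30\right)\right)^{2} = \left(1 + \left(7 + 1\right) \left(-58 + 30\right)\right)^{2} = \left(1 + 8 \left(-28\right)\right)^{2} = \left(1 - 224\right)^{2} = \left(-223\right)^{2} = 49729$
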